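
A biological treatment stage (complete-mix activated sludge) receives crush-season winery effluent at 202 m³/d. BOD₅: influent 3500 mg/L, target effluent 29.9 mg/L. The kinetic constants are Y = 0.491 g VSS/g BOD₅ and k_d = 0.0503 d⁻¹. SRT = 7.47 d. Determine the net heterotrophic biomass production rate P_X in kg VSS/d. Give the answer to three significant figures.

Correct the yield for decay: Y_obs = Y/(1 + k_d θ_c) = 0.491 / (1 + 0.0503 × 7.47) = 0.491 / 1.376 = 0.3569.
Substrate removed = Q·(S₀ − S) = 202 m³/d × (3500 − 29.9) g/m³ = 7.01×10^5 g/d = 701.0 kg/d.
P_X = Y_obs · Q(S₀ − S) = 0.3569 × 701.0 = 250.2 kg VSS/d.

P_X ≈ 250 kg VSS/d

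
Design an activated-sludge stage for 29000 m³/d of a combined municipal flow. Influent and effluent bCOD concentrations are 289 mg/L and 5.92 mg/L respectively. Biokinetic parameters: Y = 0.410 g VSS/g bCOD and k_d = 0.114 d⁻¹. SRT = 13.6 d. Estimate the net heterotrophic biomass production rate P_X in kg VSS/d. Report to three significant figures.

P_X ≈ 1320 kg VSS/d

The observed yield is Y_obs = Y/(1 + k_d·θ_c) = 0.410 / (1 + 0.114 × 13.6) = 0.410 / 2.550 = 0.1608 g VSS per g bCOD removed.
Mass of bCOD removed per day: Q(S₀ − S) = 29000 × 283.1 g/m³ = 8209 kg/d.
So the net sludge growth is P_X = 0.1608 × 8209 = 1320 kg VSS/d.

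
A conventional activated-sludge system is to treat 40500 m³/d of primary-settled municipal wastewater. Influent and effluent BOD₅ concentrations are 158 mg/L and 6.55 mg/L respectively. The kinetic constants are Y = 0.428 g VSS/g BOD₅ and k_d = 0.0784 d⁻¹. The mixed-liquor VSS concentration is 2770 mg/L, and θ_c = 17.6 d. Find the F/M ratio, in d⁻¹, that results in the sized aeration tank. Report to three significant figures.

From the SRT design equation V = Y Q (S₀−S) θ_c / [X (1 + k_d θ_c)] = 0.428 × 40500 × (158 − 6.55) × 17.6 / [2770 × (1 + 0.0784 × 17.6)] = 4.62×10^7 / 6592 = 7009 m³.
Food-to-microorganism ratio F/M = Q S₀ / (V X) = 40500 × 158 / (7009 × 2770) = 0.3296 d⁻¹.

F/M ≈ 0.330 d⁻¹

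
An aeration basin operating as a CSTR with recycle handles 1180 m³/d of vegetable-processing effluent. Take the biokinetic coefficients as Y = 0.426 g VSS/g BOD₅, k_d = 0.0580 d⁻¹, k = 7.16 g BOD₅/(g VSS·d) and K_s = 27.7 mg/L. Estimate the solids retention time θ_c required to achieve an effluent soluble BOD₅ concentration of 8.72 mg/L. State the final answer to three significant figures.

θ_c ≈ 1.49 d

From 1/θ_c = Y·k·S/(K_s + S) − k_d: Y·k·S/(K_s+S) = 0.426 × 7.16 × 8.72 / (27.7 + 8.72) = 0.7303 d⁻¹.
Then 1/θ_c = μ − k_d = 0.7303 − 0.0580 = 0.6723 d⁻¹, giving θ_c = 1.487 d.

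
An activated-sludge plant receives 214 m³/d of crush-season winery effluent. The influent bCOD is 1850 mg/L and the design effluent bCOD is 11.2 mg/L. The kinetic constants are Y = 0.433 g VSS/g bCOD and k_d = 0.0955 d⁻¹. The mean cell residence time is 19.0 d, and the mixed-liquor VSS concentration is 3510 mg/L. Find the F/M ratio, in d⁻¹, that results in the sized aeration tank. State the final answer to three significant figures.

Rearranging the biomass balance for a CMAS with decay, V = Y·Q·ΔS·θ_c / [X·(1+k_d θ_c)] = 0.433 × 214 × (1850 − 11.2) × 19.0 / [3510 × (1 + 0.0955 × 19.0)] = 3.24×10^6 / 9879 = 327.7 m³.
Food-to-microorganism ratio F/M = Q S₀ / (V X) = 214 × 1850 / (327.7 × 3510) = 0.3442 d⁻¹.

F/M ≈ 0.344 d⁻¹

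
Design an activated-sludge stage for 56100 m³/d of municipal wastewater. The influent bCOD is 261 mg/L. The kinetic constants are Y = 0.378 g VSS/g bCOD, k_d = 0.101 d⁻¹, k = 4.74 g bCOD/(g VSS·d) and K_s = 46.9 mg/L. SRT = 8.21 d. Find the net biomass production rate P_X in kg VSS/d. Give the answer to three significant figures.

P_X ≈ 2950 kg VSS/d

Effluent substrate depends only on kinetics and SRT: S = K_s(1 + k_d θ_c) / [θ_c(Yk − k_d) − 1] = 46.9 × (1 + 0.101 × 8.21) / [8.21 × (0.378 × 4.74 − 0.101) − 1] = 85.79 / 12.88 = 6.660 mg/L.
The observed yield is Y_obs = Y/(1 + k_d·θ_c) = 0.378 / (1 + 0.101 × 8.21) = 0.378 / 1.829 = 0.2066 g VSS per g bCOD removed.
Substrate removed = Q·(S₀ − S) = 56100 m³/d × (261 − 6.66) g/m³ = 1.43×10^7 g/d = 14268 kg/d.
Biomass produced: P_X = Y_obs·Q·ΔS = 0.2066 × 14268 ≈ 2949 kg VSS/d.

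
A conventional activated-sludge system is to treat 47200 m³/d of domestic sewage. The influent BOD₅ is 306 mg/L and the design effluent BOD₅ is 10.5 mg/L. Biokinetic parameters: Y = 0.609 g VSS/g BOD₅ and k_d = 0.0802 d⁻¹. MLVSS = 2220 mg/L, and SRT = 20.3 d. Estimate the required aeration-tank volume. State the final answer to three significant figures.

From the SRT design equation V = Y Q (S₀−S) θ_c / [X (1 + k_d θ_c)] = 0.609 × 47200 × (306 − 10.5) × 20.3 / [2220 × (1 + 0.0802 × 20.3)] = 1.72×10^8 / 5834 = 29555 m³.

V ≈ 29600 m³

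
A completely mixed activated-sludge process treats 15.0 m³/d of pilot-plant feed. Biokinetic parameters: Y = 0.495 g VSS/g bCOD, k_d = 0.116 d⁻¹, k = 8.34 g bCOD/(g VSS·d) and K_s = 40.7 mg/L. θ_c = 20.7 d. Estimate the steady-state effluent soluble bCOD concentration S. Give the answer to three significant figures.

S ≈ 1.69 mg/L

From the Monod/SRT balance for a CMAS, S = K_s·(1+k_d θ_c)/[θ_c·(Y k − k_d) − 1] = 40.7 × (1 + 0.116 × 20.7) / [20.7 × (0.495 × 8.34 − 0.116) − 1] = 138.4 / 82.05 = 1.687 mg/L.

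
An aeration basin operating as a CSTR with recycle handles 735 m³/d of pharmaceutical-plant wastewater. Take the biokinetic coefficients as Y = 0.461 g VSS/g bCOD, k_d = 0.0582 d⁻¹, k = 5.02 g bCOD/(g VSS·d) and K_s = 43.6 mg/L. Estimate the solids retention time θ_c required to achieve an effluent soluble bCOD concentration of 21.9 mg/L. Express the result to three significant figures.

Specific growth rate at S = 21.9 mg/L: μ = YkS/(K_s+S) = 0.461·5.02·21.9/(43.6+21.9) = 0.7738 d⁻¹.
Then 1/θ_c = μ − k_d = 0.7738 − 0.0582 = 0.7156 d⁻¹, giving θ_c = 1.398 d.

θ_c ≈ 1.40 d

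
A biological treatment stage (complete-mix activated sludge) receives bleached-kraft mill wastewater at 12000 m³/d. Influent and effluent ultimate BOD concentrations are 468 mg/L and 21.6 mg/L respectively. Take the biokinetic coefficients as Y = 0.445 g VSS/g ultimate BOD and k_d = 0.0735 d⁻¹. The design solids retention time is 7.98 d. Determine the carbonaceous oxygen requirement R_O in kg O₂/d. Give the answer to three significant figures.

R_O ≈ 3220 kg O₂/d

The observed yield is Y_obs = Y/(1 + k_d·θ_c) = 0.445 / (1 + 0.0735 × 7.98) = 0.445 / 1.587 = 0.2805 g VSS per g ultimate BOD removed.
ΔS = 468 − 21.6 = 446.4 mg/L, so the substrate removal rate is 12000 × 446.4/1000 = 5357 kg ultimate BOD/d.
P_X = Y_obs·Q·(S₀ − S) = 0.2805 × 5357 = 1503 kg VSS/d.
R_O = Q·ΔS − 1.42 P_X = 5357 − 2134 = 3223 kg O₂/d.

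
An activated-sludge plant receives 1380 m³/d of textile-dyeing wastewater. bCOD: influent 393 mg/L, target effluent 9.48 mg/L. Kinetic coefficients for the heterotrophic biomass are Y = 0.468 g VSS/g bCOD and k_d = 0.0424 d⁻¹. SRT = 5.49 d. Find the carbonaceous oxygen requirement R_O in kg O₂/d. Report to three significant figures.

Y_obs = Y / (1 + k_d θ_c) = 0.468 / (1 + 0.0424 × 5.49) = 0.468 / 1.233 = 0.3796.
Mass of bCOD removed per day: Q(S₀ − S) = 1380 × 383.5 g/m³ = 529.3 kg/d.
P_X = Y_obs·Q·(S₀ − S) = 0.3796 × 529.3 = 200.9 kg VSS/d.
Carbonaceous O₂ demand = substrate oxidised − cell-mass equivalent = 529.3 − 1.42 × 200.9 = 243.9 kg O₂/d.

R_O ≈ 244 kg O₂/d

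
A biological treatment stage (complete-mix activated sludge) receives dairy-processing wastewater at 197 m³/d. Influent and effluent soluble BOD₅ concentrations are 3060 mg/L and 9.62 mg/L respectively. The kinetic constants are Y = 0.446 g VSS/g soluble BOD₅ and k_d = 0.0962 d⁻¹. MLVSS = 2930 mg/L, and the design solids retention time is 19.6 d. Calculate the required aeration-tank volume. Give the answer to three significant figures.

V ≈ 621 m³

Rearranging the biomass balance for a CMAS with decay, V = Y·Q·ΔS·θ_c / [X·(1+k_d θ_c)] = 0.446 × 197 × (3060 − 9.62) × 19.6 / [2930 × (1 + 0.0962 × 19.6)] = 5.25×10^6 / 8455 = 621.3 m³.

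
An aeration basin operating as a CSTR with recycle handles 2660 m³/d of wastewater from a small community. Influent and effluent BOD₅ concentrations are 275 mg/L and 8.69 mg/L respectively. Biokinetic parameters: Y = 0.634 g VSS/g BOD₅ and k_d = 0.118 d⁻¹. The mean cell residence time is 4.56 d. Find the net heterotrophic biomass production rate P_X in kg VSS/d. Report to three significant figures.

Observed yield with endogenous decay: Y_obs = Y / (1 + k_d·θ_c) = 0.634 / (1 + 0.118 × 4.56) = 0.634 / 1.538 = 0.4122 g VSS/g BOD₅.
ΔS = 275 − 8.69 = 266.3 mg/L, so the substrate removal rate is 2660 × 266.3/1000 = 708.4 kg BOD₅/d.
Biomass produced: P_X = Y_obs·Q·ΔS = 0.4122 × 708.4 ≈ 292.0 kg VSS/d.

P_X ≈ 292 kg VSS/d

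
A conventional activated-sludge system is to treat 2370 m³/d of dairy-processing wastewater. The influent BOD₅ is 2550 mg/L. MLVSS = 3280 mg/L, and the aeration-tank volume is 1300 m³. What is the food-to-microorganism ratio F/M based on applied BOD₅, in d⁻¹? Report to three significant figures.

F/M = applied load / biomass = Q·S₀/(V·X) = 2370 × 2550 / (1300 × 3280) = 1.417 d⁻¹.

F/M ≈ 1.42 d⁻¹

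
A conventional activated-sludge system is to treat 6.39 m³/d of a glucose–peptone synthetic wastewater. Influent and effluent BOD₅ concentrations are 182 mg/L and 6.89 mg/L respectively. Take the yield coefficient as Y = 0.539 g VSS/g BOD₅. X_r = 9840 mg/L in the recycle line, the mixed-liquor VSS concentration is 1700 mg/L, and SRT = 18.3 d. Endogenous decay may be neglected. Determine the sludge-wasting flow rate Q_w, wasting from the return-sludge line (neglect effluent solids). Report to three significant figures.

Q_w ≈ 0.0613 m³/d

Biomass mass balance (decay neglected): V·X = Y·Q·(S₀ − S)·θ_c, so V = 0.539 × 6.39 × (182 − 6.89) × 18.3 / 1700 = 6.492 m³.
Q_w = (V·X)/(θ_c X_r) = 6.492 × 1700 / (18.3 × 9840) = 0.06129 m³/d.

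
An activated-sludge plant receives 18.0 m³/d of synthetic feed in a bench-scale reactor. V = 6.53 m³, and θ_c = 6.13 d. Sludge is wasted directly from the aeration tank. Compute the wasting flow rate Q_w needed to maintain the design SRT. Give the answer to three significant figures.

Q_w ≈ 1.07 m³/d

With mixed-liquor wasting, θ_c = V/Q_w, so Q_w = V/θ_c = 6.530/6.13 = 1.065 m³/d.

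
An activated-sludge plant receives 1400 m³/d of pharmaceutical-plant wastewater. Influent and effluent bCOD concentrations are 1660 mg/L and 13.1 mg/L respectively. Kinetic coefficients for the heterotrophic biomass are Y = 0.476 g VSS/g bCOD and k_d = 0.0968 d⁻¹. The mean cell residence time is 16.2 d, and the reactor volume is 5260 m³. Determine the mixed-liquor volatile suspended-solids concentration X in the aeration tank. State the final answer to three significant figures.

X ≈ 1320 mg/L

Solving the biomass balance for X: X = Y Q (S₀−S) θ_c / [V (1+k_d θ_c)] = 0.476 × 1400 × (1660 − 13.1) × 16.2 / [5260 × (1 + 0.0968 × 16.2)] = 1316 mg/L.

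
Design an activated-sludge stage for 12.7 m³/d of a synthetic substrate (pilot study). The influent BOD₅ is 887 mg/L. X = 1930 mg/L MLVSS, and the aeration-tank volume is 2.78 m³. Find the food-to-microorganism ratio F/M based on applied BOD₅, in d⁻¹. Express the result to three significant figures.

F/M ≈ 2.10 d⁻¹

Food-to-microorganism ratio F/M = Q S₀ / (V X) = 12.7 × 887 / (2.780 × 1930) = 2.100 d⁻¹.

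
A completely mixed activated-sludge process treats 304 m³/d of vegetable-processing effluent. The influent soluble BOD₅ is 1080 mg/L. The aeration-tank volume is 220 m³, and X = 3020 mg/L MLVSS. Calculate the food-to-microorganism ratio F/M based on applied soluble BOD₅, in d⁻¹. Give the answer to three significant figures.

F/M ≈ 0.494 d⁻¹

F/M = applied load / biomass = Q·S₀/(V·X) = 304 × 1080 / (220.0 × 3020) = 0.4942 d⁻¹.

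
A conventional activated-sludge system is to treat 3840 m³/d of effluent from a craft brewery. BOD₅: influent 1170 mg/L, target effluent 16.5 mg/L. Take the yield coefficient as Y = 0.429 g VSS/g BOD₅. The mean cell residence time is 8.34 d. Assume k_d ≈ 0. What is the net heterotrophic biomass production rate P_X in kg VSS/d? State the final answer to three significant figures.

P_X ≈ 1900 kg VSS/d

With endogenous decay neglected, the observed yield equals the true yield: Y_obs = Y = 0.429 g VSS/g BOD₅.
Q·(S₀ − S) = 3840 × (1170 − 16.5) × 10⁻³ = 4429 kg/d removed.
P_X = Y_obs · Q(S₀ − S) = 0.4290 × 4429 = 1900 kg VSS/d.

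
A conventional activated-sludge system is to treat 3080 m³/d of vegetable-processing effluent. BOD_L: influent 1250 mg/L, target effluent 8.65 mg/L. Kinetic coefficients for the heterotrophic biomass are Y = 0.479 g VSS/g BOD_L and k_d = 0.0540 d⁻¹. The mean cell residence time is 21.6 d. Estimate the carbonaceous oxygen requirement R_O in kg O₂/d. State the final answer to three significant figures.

Correct the yield for decay: Y_obs = Y/(1 + k_d θ_c) = 0.479 / (1 + 0.0540 × 21.6) = 0.479 / 2.166 = 0.2211.
Substrate removed = Q·(S₀ − S) = 3080 m³/d × (1250 − 8.65) g/m³ = 3.82×10^6 g/d = 3823 kg/d.
P_X = Y_obs·Q·(S₀ − S) = 0.2211 × 3823 = 845.4 kg VSS/d.
R_O = Q·ΔS − 1.42 P_X = 3823 − 1200 = 2623 kg O₂/d.

R_O ≈ 2620 kg O₂/d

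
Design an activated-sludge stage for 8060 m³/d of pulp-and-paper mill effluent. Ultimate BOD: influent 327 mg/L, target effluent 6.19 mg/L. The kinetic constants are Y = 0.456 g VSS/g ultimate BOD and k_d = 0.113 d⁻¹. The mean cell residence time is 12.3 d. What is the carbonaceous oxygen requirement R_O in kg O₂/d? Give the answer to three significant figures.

Correct the yield for decay: Y_obs = Y/(1 + k_d θ_c) = 0.456 / (1 + 0.113 × 12.3) = 0.456 / 2.390 = 0.1908.
Substrate removed = Q·(S₀ − S) = 8060 m³/d × (327 − 6.19) g/m³ = 2.59×10^6 g/d = 2586 kg/d.
Net sludge production P_X = 0.1908 × 2586 = 493.4 kg VSS/d.
R_O = Q·(S₀ − S) − 1.42·P_X = 2586 − 1.42 × 493.4 = 1885 kg O₂/d.

R_O ≈ 1890 kg O₂/d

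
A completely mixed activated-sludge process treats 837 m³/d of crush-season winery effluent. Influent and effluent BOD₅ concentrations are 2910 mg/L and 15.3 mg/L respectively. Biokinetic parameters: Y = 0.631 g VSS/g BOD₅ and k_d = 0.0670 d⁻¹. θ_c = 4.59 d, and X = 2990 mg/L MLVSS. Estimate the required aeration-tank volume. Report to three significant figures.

Steady-state biomass mass balance: V·X·(1 + k_d·θ_c) = Y·Q·(S₀ − S)·θ_c, so V = 0.631 × 837 × (2910 − 15.3) × 4.59 / [2990 × (1 + 0.0670 × 4.59)] = 7.02×10^6 / 3910 = 1795 m³.

V ≈ 1790 m³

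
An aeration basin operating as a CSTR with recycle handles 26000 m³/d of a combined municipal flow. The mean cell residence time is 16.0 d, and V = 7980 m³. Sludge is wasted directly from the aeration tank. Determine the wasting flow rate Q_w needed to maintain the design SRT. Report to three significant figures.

With mixed-liquor wasting, θ_c = V/Q_w, so Q_w = V/θ_c = 7980/16.0 = 498.8 m³/d.

Q_w ≈ 499 m³/d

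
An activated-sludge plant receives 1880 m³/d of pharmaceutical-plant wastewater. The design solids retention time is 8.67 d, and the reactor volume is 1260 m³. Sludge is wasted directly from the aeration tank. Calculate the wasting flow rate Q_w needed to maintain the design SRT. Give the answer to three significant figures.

For wasting at MLVSS concentration, Q_w = V/θ_c = 1260/8.67 = 145.3 m³/d.

Q_w ≈ 145 m³/d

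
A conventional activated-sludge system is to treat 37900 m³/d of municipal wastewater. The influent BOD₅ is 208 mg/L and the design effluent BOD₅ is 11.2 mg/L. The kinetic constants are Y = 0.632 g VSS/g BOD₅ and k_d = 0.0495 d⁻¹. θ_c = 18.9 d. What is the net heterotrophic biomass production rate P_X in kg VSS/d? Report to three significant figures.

The observed yield is Y_obs = Y/(1 + k_d·θ_c) = 0.632 / (1 + 0.0495 × 18.9) = 0.632 / 1.936 = 0.3265 g VSS per g BOD₅ removed.
Substrate removed = Q·(S₀ − S) = 37900 m³/d × (208 − 11.2) g/m³ = 7.46×10^6 g/d = 7459 kg/d.
Net biomass production P_X = Y_obs × Q·(S₀ − S) = 0.3265 × 7459 = 2435 kg VSS/d.

P_X ≈ 2440 kg VSS/d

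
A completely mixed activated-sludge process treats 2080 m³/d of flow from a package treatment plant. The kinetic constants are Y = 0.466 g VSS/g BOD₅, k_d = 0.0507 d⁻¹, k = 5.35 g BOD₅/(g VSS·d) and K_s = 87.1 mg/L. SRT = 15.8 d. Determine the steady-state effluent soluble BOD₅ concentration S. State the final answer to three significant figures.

From the Monod/SRT balance for a CMAS, S = K_s·(1+k_d θ_c)/[θ_c·(Y k − k_d) − 1] = 87.1 × (1 + 0.0507 × 15.8) / [15.8 × (0.466 × 5.35 − 0.0507) − 1] = 156.9 / 37.59 = 4.173 mg/L.

S ≈ 4.17 mg/L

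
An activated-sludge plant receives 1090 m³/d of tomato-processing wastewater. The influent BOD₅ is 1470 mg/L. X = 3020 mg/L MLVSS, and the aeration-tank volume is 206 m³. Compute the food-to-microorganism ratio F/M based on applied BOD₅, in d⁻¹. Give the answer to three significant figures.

F/M ≈ 2.58 d⁻¹

Food-to-microorganism ratio F/M = Q S₀ / (V X) = 1090 × 1470 / (206.0 × 3020) = 2.576 d⁻¹.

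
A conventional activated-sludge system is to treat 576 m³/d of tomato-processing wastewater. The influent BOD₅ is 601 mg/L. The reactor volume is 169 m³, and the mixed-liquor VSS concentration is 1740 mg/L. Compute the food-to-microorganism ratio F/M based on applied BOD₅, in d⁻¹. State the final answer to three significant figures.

Food-to-microorganism ratio F/M = Q S₀ / (V X) = 576 × 601 / (169.0 × 1740) = 1.177 d⁻¹.

F/M ≈ 1.18 d⁻¹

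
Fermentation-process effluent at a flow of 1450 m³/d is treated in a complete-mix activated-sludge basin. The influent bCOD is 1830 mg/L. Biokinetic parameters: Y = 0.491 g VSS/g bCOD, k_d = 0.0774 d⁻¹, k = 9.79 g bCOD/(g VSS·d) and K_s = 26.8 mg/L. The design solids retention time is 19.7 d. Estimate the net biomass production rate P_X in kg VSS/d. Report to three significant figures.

Effluent substrate depends only on kinetics and SRT: S = K_s(1 + k_d θ_c) / [θ_c(Yk − k_d) − 1] = 26.8 × (1 + 0.0774 × 19.7) / [19.7 × (0.491 × 9.79 − 0.0774) − 1] = 67.66 / 92.17 = 0.7341 mg/L.
Correct the yield for decay: Y_obs = Y/(1 + k_d θ_c) = 0.491 / (1 + 0.0774 × 19.7) = 0.491 / 2.525 = 0.1945.
ΔS = 1830 − 0.734 = 1829 mg/L, so the substrate removal rate is 1450 × 1829/1000 = 2652 kg bCOD/d.
So the net sludge growth is P_X = 0.1945 × 2652 = 515.8 kg VSS/d.

P_X ≈ 516 kg VSS/d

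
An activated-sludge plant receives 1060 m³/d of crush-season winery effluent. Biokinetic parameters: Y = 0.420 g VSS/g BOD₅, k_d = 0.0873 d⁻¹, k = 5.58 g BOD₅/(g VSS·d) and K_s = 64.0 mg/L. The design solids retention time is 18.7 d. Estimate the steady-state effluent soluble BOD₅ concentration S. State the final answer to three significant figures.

From the Monod/SRT balance for a CMAS, S = K_s·(1+k_d θ_c)/[θ_c·(Y k − k_d) − 1] = 64.0 × (1 + 0.0873 × 18.7) / [18.7 × (0.420 × 5.58 − 0.0873) − 1] = 168.5 / 41.19 = 4.090 mg/L.

S ≈ 4.09 mg/L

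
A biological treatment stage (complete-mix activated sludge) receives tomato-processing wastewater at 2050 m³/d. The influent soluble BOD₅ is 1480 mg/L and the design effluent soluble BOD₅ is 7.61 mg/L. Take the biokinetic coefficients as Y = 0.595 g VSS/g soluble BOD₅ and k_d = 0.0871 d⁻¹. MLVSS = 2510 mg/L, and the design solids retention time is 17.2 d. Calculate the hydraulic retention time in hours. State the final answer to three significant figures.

τ ≈ 57.7 h

From the SRT design equation V = Y Q (S₀−S) θ_c / [X (1 + k_d θ_c)] = 0.595 × 2050 × (1480 − 7.61) × 17.2 / [2510 × (1 + 0.0871 × 17.2)] = 3.09×10^7 / 6270 = 4926 m³.
τ = V/Q = 4926/2050 = 2.403 d, or 57.68 h.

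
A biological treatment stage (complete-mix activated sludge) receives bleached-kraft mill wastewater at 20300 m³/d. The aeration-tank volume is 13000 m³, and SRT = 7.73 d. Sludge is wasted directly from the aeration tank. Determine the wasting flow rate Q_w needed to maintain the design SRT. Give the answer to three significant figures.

Q_w ≈ 1680 m³/d

With mixed-liquor wasting, θ_c = V/Q_w, so Q_w = V/θ_c = 13000/7.73 = 1682 m³/d.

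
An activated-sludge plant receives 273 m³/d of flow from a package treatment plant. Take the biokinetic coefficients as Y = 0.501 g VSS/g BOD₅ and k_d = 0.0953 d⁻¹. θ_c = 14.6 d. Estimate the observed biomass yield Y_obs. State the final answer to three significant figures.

Y_obs ≈ 0.210 g VSS/g BOD₅

Y_obs = Y / (1 + k_d θ_c) = 0.501 / (1 + 0.0953 × 14.6) = 0.501 / 2.391 = 0.2095.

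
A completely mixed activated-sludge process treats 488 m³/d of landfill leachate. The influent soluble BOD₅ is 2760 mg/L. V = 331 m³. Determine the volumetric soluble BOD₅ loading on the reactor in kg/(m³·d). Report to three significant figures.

Volumetric loading L_v = Q·S₀ / V = 488 × 2760 g/m³ / 331.0 m³ = 4069 g/(m³·d) = 4.069 kg soluble BOD₅/(m³·d).

L_v ≈ 4.07 kg soluble BOD₅/(m³·d)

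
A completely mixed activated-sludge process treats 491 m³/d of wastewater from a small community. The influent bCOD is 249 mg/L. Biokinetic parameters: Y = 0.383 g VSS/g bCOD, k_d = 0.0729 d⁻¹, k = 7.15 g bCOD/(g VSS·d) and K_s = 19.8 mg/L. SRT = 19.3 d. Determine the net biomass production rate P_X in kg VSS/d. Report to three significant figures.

P_X ≈ 19.4 kg VSS/d

From the Monod/SRT balance for a CMAS, S = K_s·(1+k_d θ_c)/[θ_c·(Y k − k_d) − 1] = 19.8 × (1 + 0.0729 × 19.3) / [19.3 × (0.383 × 7.15 − 0.0729) − 1] = 47.66 / 50.45 = 0.9447 mg/L.
The observed yield is Y_obs = Y/(1 + k_d·θ_c) = 0.383 / (1 + 0.0729 × 19.3) = 0.383 / 2.407 = 0.1591 g VSS per g bCOD removed.
ΔS = 249 − 0.945 = 248.1 mg/L, so the substrate removal rate is 491 × 248.1/1000 = 121.8 kg bCOD/d.
So the net sludge growth is P_X = 0.1591 × 121.8 = 19.38 kg VSS/d.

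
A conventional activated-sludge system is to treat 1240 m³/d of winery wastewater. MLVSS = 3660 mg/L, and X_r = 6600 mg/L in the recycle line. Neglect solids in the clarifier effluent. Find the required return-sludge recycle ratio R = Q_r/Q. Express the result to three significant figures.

R ≈ 1.24

R = Q_r/Q = X/(X_r − X) = 3660 / (6600 − 3660) = 1.245.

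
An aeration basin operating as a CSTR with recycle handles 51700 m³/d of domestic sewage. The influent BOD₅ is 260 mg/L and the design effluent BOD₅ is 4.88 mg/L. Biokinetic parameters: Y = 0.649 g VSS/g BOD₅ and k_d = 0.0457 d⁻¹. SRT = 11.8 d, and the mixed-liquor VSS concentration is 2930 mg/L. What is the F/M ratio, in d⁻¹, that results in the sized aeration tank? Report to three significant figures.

F/M ≈ 0.205 d⁻¹

From the SRT design equation V = Y Q (S₀−S) θ_c / [X (1 + k_d θ_c)] = 0.649 × 51700 × (260 − 4.88) × 11.8 / [2930 × (1 + 0.0457 × 11.8)] = 1.01×10^8 / 4510 = 22397 m³.
Food-to-microorganism ratio F/M = Q S₀ / (V X) = 51700 × 260 / (22397 × 2930) = 0.2048 d⁻¹.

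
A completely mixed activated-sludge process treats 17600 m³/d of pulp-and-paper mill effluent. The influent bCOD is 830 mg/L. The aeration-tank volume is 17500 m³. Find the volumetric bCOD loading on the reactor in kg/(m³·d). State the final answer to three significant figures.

L_v ≈ 0.835 kg bCOD/(m³·d)

Volumetric loading L_v = Q·S₀ / V = 17600 × 830 g/m³ / 17500 m³ = 834.7 g/(m³·d) = 0.8347 kg bCOD/(m³·d).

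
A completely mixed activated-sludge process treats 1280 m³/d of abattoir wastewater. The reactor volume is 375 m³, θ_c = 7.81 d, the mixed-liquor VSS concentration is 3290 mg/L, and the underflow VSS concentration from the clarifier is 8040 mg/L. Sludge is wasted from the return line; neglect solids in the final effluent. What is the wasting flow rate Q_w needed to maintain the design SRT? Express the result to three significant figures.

Wasting from the return line (neglecting effluent solids): Q_w = V·X / (θ_c·X_r) = 375.0 × 3290 / (7.81 × 8040) = 19.65 m³/d.

Q_w ≈ 19.6 m³/d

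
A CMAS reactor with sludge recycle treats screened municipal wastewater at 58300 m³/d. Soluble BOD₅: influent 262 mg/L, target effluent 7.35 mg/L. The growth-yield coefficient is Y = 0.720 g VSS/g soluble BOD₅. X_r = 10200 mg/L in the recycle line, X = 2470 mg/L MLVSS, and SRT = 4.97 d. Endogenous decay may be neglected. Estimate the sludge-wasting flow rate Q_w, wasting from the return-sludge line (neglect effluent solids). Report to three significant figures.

Biomass mass balance (decay neglected): V·X = Y·Q·(S₀ − S)·θ_c, so V = 0.720 × 58300 × (262 − 7.35) × 4.97 / 2470 = 21508 m³.
Q_w = (V·X)/(θ_c X_r) = 21508 × 2470 / (4.97 × 10200) = 1048 m³/d.

Q_w ≈ 1050 m³/d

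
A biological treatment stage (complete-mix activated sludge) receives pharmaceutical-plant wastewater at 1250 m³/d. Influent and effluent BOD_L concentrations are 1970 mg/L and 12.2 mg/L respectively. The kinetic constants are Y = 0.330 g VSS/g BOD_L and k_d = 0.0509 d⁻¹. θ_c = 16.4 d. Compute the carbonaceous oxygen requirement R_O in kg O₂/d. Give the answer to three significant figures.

Correct the yield for decay: Y_obs = Y/(1 + k_d θ_c) = 0.330 / (1 + 0.0509 × 16.4) = 0.330 / 1.835 = 0.1799.
Substrate removed = Q·(S₀ − S) = 1250 m³/d × (1970 − 12.2) g/m³ = 2.45×10^6 g/d = 2447 kg/d.
Biomass synthesised: P_X = Y_obs × 2447 = 440.2 kg VSS/d.
Carbonaceous O₂ demand = substrate oxidised − cell-mass equivalent = 2447 − 1.42 × 440.2 = 1822 kg O₂/d.

R_O ≈ 1820 kg O₂/d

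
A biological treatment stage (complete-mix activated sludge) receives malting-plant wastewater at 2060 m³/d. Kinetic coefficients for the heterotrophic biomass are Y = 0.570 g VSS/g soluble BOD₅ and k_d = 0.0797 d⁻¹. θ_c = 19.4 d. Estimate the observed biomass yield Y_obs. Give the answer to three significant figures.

Correct the yield for decay: Y_obs = Y/(1 + k_d θ_c) = 0.570 / (1 + 0.0797 × 19.4) = 0.570 / 2.546 = 0.2239.

Y_obs ≈ 0.224 g VSS/g soluble BOD₅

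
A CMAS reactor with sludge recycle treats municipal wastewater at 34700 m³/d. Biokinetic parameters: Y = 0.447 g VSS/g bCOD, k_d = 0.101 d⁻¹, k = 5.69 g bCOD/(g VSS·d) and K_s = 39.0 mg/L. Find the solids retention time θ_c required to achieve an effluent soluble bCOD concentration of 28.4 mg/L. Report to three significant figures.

θ_c ≈ 1.03 d

Specific growth rate at S = 28.4 mg/L: μ = YkS/(K_s+S) = 0.447·5.69·28.4/(39.0+28.4) = 1.072 d⁻¹.
Then 1/θ_c = μ − k_d = 1.072 − 0.101 = 0.9707 d⁻¹, giving θ_c = 1.030 d.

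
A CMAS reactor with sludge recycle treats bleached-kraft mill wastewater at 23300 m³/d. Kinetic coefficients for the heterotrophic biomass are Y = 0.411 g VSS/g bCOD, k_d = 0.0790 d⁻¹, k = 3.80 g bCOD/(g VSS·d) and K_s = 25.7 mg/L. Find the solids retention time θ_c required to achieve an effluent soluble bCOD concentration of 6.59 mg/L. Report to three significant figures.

At the target effluent, Y k S/(K_s+S) = 0.411×3.80×6.59/32.29 = 0.3187 d⁻¹.
1/θ_c = 0.3187 − 0.0790 = 0.2397 d⁻¹, so θ_c = 4.171 d.

θ_c ≈ 4.17 d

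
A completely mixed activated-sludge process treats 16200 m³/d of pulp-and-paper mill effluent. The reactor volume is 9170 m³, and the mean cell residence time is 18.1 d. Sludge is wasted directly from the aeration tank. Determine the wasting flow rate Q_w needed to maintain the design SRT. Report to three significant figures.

Q_w ≈ 507 m³/d

With mixed-liquor wasting, θ_c = V/Q_w, so Q_w = V/θ_c = 9170/18.1 = 506.6 m³/d.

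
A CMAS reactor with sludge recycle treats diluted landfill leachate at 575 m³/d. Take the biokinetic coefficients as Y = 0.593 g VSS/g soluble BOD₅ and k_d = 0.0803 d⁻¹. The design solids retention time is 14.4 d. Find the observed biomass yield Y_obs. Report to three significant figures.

Y_obs ≈ 0.275 g VSS/g soluble BOD₅

The observed yield is Y_obs = Y/(1 + k_d·θ_c) = 0.593 / (1 + 0.0803 × 14.4) = 0.593 / 2.156 = 0.2750 g VSS per g soluble BOD₅ removed.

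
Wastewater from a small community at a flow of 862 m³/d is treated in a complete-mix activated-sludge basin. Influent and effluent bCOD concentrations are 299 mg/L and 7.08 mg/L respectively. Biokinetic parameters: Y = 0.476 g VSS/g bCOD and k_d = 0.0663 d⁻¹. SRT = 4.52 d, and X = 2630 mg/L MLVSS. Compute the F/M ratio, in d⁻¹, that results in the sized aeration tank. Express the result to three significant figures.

From the SRT design equation V = Y Q (S₀−S) θ_c / [X (1 + k_d θ_c)] = 0.476 × 862 × (299 − 7.08) × 4.52 / [2630 × (1 + 0.0663 × 4.52)] = 5.41×10^5 / 3418 = 158.4 m³.
Food-to-microorganism ratio F/M = Q S₀ / (V X) = 862 × 299 / (158.4 × 2630) = 0.6187 d⁻¹.

F/M ≈ 0.619 d⁻¹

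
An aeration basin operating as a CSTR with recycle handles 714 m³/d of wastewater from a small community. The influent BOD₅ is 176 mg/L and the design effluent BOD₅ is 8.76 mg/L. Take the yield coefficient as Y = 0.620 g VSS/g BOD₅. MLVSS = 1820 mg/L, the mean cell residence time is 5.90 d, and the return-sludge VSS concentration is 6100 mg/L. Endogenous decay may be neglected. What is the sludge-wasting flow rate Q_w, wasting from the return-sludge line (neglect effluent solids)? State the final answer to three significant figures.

Biomass mass balance (decay neglected): V·X = Y·Q·(S₀ − S)·θ_c, so V = 0.620 × 714 × (176 − 8.76) × 5.90 / 1820 = 240.0 m³.
Wasting from the return line (neglecting effluent solids): Q_w = V·X / (θ_c·X_r) = 240.0 × 1820 / (5.90 × 6100) = 12.14 m³/d.

Q_w ≈ 12.1 m³/d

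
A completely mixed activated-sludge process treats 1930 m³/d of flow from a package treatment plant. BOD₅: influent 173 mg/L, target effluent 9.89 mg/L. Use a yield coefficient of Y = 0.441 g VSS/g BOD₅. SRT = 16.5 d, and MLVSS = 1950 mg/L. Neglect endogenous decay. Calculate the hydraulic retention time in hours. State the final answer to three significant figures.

Biomass mass balance (decay neglected): V·X = Y·Q·(S₀ − S)·θ_c, so V = 0.441 × 1930 × (173 − 9.89) × 16.5 / 1950 = 1175 m³.
HRT = V/Q = 1175 m³ / 1930 m³·d⁻¹ = 0.6087 d × 24 = 14.61 h.

τ ≈ 14.6 h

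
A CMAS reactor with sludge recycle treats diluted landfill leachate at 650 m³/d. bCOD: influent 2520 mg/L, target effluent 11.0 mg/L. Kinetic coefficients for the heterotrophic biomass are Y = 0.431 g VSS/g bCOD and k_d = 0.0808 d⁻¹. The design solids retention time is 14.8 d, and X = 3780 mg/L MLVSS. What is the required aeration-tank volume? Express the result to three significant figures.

V ≈ 1250 m³

Steady-state biomass mass balance: V·X·(1 + k_d·θ_c) = Y·Q·(S₀ − S)·θ_c, so V = 0.431 × 650 × (2520 − 11.0) × 14.8 / [3780 × (1 + 0.0808 × 14.8)] = 1.04×10^7 / 8300 = 1253 m³.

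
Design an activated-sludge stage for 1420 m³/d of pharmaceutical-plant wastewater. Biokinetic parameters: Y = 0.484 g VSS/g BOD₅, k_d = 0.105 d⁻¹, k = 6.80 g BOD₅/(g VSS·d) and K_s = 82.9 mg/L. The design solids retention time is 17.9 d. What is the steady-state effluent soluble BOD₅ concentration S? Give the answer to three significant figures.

S ≈ 4.26 mg/L

Effluent substrate depends only on kinetics and SRT: S = K_s(1 + k_d θ_c) / [θ_c(Yk − k_d) − 1] = 82.9 × (1 + 0.105 × 17.9) / [17.9 × (0.484 × 6.80 − 0.105) − 1] = 238.7 / 56.03 = 4.260 mg/L.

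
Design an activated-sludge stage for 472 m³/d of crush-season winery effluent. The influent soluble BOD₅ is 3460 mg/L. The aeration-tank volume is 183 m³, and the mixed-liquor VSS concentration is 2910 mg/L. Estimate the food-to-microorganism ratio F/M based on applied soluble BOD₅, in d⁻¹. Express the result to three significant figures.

F/M = Q·S₀ / (V·X) = 472 × 3460 / (183.0 × 2910) = 3.067 g soluble BOD₅·(g VSS·d)⁻¹.

F/M ≈ 3.07 d⁻¹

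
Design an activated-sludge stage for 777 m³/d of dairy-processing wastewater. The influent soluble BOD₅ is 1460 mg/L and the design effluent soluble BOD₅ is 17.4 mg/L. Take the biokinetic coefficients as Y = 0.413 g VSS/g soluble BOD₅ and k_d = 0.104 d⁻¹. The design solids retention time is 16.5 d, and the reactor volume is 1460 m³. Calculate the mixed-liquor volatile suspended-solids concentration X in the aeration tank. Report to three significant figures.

X ≈ 1930 mg/L

X = Y·Q·ΔS·θ_c / [V·(1 + k_d θ_c)] = 0.413 × 777 × (1460 − 17.4) × 16.5 / [1460 × (1 + 0.104 × 16.5)] = 1926 mg/L.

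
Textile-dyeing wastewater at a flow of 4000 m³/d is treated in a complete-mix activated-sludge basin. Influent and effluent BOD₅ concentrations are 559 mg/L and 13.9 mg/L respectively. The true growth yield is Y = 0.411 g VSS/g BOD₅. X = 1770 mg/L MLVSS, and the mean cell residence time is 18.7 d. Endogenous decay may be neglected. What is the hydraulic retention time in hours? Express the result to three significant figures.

With k_d = 0 the design equation reduces to V = Y Q (S₀−S) θ_c / X = 0.411 × 4000 × (559 − 13.9) × 18.7 / 1770 = 9468 m³.
HRT = V/Q = 9468 m³ / 4000 m³·d⁻¹ = 2.367 d × 24 = 56.81 h.

τ ≈ 56.8 h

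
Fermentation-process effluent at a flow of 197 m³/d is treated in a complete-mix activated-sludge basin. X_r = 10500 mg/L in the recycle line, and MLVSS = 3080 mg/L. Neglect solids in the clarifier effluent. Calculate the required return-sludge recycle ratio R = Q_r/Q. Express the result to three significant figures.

Solids balance on the clarifier gives (1+R)X = R·X_r, so R = X/(X_r − X) = 3080 / (10500 − 3080) = 0.4151.

R ≈ 0.415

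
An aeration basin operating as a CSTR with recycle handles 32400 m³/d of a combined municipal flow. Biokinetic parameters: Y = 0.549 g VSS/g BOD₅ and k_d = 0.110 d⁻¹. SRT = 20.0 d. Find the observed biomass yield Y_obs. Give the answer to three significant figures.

The observed yield is Y_obs = Y/(1 + k_d·θ_c) = 0.549 / (1 + 0.110 × 20.0) = 0.549 / 3.200 = 0.1716 g VSS per g BOD₅ removed.

Y_obs ≈ 0.172 g VSS/g BOD₅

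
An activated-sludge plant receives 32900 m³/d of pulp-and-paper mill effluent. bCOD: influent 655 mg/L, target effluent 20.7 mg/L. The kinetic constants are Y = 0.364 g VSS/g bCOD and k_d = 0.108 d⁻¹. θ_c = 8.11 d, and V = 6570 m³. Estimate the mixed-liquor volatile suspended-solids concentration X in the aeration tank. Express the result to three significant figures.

X ≈ 5000 mg/L

From V·X·(1 + k_d·θ_c) = Y·Q·(S₀ − S)·θ_c: X = 0.364 × 32900 × (655 − 20.7) × 8.11 / [6570 × (1 + 0.108 × 8.11)] = 4999 mg/L.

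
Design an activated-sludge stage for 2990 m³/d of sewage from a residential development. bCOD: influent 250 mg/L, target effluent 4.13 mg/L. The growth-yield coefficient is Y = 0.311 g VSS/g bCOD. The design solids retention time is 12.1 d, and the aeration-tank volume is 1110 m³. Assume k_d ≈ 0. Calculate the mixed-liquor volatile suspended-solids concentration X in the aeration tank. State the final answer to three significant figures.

X ≈ 2490 mg/L

Without decay, X = Y Q (S₀−S) θ_c / V = 0.311 × 2990 × (250 − 4.13) × 12.1 / 1110 = 2492 mg/L.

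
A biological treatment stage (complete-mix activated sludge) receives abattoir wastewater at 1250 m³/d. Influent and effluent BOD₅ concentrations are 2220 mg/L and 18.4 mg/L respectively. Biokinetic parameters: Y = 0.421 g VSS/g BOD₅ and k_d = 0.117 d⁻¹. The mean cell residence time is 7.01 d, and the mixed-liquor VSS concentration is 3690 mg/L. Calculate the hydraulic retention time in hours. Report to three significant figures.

From the SRT design equation V = Y Q (S₀−S) θ_c / [X (1 + k_d θ_c)] = 0.421 × 1250 × (2220 − 18.4) × 7.01 / [3690 × (1 + 0.117 × 7.01)] = 8.12×10^6 / 6716 = 1209 m³.
Hydraulic retention time τ = V/Q = 1209 / 1250 = 0.9674 d = 23.22 h.

τ ≈ 23.2 h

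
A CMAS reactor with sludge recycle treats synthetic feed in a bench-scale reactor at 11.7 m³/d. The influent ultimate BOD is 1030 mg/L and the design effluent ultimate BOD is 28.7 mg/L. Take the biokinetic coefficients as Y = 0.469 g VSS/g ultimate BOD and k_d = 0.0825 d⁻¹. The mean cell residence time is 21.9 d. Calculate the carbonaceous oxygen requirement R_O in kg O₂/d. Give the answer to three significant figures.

R_O ≈ 8.94 kg O₂/d

The observed yield is Y_obs = Y/(1 + k_d·θ_c) = 0.469 / (1 + 0.0825 × 21.9) = 0.469 / 2.807 = 0.1671 g VSS per g ultimate BOD removed.
Mass of ultimate BOD removed per day: Q(S₀ − S) = 11.7 × 1001 g/m³ = 11.72 kg/d.
P_X = Y_obs·Q·(S₀ − S) = 0.1671 × 11.72 = 1.958 kg VSS/d.
R_O = Q·(S₀ − S) − 1.42·P_X = 11.72 − 1.42 × 1.958 = 8.935 kg O₂/d.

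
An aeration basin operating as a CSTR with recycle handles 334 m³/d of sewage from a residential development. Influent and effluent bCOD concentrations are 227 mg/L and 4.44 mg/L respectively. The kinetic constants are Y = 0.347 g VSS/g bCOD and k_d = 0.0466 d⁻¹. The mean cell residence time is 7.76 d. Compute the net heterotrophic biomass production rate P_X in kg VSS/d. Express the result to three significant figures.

Correct the yield for decay: Y_obs = Y/(1 + k_d θ_c) = 0.347 / (1 + 0.0466 × 7.76) = 0.347 / 1.362 = 0.2548.
Substrate removed = Q·(S₀ − S) = 334 m³/d × (227 − 4.44) g/m³ = 7.43×10^4 g/d = 74.34 kg/d.
Net biomass production P_X = Y_obs × Q·(S₀ − S) = 0.2548 × 74.34 = 18.94 kg VSS/d.

P_X ≈ 18.9 kg VSS/d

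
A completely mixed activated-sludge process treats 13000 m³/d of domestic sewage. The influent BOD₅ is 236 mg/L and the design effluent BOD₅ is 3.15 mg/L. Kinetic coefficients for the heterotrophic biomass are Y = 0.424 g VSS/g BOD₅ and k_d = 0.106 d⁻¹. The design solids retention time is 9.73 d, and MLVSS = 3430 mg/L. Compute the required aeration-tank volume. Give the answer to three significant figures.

Rearranging the biomass balance for a CMAS with decay, V = Y·Q·ΔS·θ_c / [X·(1+k_d θ_c)] = 0.424 × 13000 × (236 − 3.15) × 9.73 / [3430 × (1 + 0.106 × 9.73)] = 1.25×10^7 / 6968 = 1792 m³.

V ≈ 1790 m³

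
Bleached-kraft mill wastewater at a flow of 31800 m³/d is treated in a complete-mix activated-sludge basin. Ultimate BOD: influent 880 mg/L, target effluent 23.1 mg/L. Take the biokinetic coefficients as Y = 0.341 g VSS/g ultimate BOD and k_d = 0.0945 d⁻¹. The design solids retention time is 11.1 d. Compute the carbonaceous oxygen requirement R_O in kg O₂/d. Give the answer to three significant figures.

The observed yield is Y_obs = Y/(1 + k_d·θ_c) = 0.341 / (1 + 0.0945 × 11.1) = 0.341 / 2.049 = 0.1664 g VSS per g ultimate BOD removed.
Mass of ultimate BOD removed per day: Q(S₀ − S) = 31800 × 856.9 g/m³ = 27249 kg/d.
Net sludge production P_X = 0.1664 × 27249 = 4535 kg VSS/d.
R_O = Q·(S₀ − S) − 1.42·P_X = 27249 − 1.42 × 4535 = 20810 kg O₂/d.

R_O ≈ 20800 kg O₂/d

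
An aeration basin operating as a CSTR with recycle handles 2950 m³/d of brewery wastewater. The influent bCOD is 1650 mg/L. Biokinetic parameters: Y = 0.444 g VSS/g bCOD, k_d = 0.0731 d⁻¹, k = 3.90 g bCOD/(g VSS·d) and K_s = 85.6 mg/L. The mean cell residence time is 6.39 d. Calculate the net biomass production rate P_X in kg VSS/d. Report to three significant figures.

P_X ≈ 1460 kg VSS/d

Effluent substrate depends only on kinetics and SRT: S = K_s(1 + k_d θ_c) / [θ_c(Yk − k_d) − 1] = 85.6 × (1 + 0.0731 × 6.39) / [6.39 × (0.444 × 3.90 − 0.0731) − 1] = 125.6 / 9.598 = 13.08 mg/L.
Y_obs = Y / (1 + k_d θ_c) = 0.444 / (1 + 0.0731 × 6.39) = 0.444 / 1.467 = 0.3026.
Q·(S₀ − S) = 2950 × (1650 − 13.1) × 10⁻³ = 4829 kg/d removed.
Biomass produced: P_X = Y_obs·Q·ΔS = 0.3026 × 4829 ≈ 1461 kg VSS/d.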